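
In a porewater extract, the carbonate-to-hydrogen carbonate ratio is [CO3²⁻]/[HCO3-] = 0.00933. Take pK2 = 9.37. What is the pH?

From K2 = [H⁺][CO3²⁻]/[HCO3-]:  pH = pK2 + log₁₀([CO3²⁻]/[HCO3-])
log₁₀(0.00933) = -2.030
pH = 9.37 + (-2.030) = 7.34

pH = 7.34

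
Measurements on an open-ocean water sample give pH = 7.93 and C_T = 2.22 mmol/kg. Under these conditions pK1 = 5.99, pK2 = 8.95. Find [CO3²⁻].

α₂ = 1 / (1 + [H⁺]/K2 + [H⁺]²/(K1K2)) = 1 / (1 + 10^+1.02 + 10^-0.92)
   = 1 / (1 + 10.471 + 0.12023) = 1/11.592 = 0.08627
[CO3²⁻] = α₂ × DIC = 0.08627 × 2.22 = 0.192 mmol/kg

[CO3²⁻] = 0.192 mmol/kg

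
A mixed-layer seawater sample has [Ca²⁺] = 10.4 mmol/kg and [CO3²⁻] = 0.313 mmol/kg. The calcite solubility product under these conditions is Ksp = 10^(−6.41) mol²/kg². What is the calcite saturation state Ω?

Ω = 8.37

Ksp = 10^(−6.41) = 3.890×10^-7
Ω = [Ca²⁺][CO3²⁻]/Ksp = (10.4×10^-3)(0.313×10^-3) / 3.890×10^-7 = 8.37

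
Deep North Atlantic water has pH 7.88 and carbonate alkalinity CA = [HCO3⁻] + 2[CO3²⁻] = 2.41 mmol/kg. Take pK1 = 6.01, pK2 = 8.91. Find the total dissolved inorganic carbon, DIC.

CA = [HCO3⁻] + 2[CO3²⁻] = (α₁ + 2α₂)·DIC
At pH 7.88: [H⁺]/K1 = 10^-1.87 = 0.013490, K2/[H⁺] = 10^-1.03 = 0.093325
α₁ = 1/(1 + 0.013490 + 0.093325) = 1/1.1068 = 0.9035; α₂ = α₁·K2/[H⁺] = 0.08432
α₁ + 2α₂ = 1.0721
DIC = CA / (α₁ + 2α₂) = 2.41 / 1.0721 = 2.25 mmol/kg

DIC = 2.25 mmol/kg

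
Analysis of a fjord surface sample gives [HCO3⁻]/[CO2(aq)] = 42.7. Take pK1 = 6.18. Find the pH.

From K1 = [H⁺][HCO3⁻]/[CO2(aq)]:  pH = pK1 + log₁₀([HCO3⁻]/[CO2(aq)])
log₁₀(42.7) = +1.630
pH = 6.18 + (+1.630) = 7.81

pH = 7.81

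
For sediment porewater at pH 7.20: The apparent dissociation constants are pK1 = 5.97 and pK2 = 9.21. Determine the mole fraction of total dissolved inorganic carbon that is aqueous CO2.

α₀ = 0.0551

α₀ = 1 / (1 + K1/[H⁺] + K1K2/[H⁺]²) = 1 / (1 + 10^+1.23 + 10^-0.78)
   = 1 / (1 + 16.982 + 0.16596) = 1/18.148 = 0.05510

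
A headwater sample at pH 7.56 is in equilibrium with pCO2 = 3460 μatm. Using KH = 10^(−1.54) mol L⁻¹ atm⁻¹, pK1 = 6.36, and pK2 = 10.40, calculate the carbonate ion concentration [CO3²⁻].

[CO3²⁻] = 2.29 μmol/L

[CO2*] = KH · pCO2 = 10^(−1.54) × 3460×10^-6 = 9.979×10^-5 mol/L
α₀ = 1/(1 + K1/[H⁺] + K1K2/[H⁺]²) = 1/(1 + 10^+1.20 + 10^-1.64) = 0.05927
DIC = [CO2*]/α₀ = 9.979×10^-5 / 0.05927 = 1.684 mmol/L
[CO3²⁻] = α₂·DIC; α₂ = 0.001358, so [CO3²⁻] = 0.001358 × 1.684 = 0.00229 mmol/L = 2.29 μmol/L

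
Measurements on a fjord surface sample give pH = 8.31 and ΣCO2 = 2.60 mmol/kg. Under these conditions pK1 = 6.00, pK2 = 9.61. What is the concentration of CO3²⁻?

α₂ = 1 / (1 + [H⁺]/K2 + [H⁺]²/(K1K2)) = 1 / (1 + 10^+1.30 + 10^-1.01)
   = 1 / (1 + 19.953 + 0.097724) = 1/21.050 = 0.04751
[CO3²⁻] = α₂ × DIC = 0.04751 × 2.60 = 0.124 mmol/kg

[CO3²⁻] = 0.124 mmol/kg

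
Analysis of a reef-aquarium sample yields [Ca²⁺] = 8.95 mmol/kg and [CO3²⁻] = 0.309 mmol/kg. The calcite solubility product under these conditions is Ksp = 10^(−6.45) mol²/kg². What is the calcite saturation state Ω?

Ω = 7.79

Ksp = 10^(−6.45) = 3.548×10^-7
Ω = [Ca²⁺][CO3²⁻]/Ksp = (8.95×10^-3)(0.309×10^-3) / 3.548×10^-7 = 7.79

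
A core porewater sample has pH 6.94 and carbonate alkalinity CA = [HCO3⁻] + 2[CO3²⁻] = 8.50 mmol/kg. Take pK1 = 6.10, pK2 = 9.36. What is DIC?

CA = [HCO3⁻] + 2[CO3²⁻] = (α₁ + 2α₂)·DIC
At pH 6.94: [H⁺]/K1 = 10^-0.84 = 0.14454, K2/[H⁺] = 10^-2.42 = 0.0038019
α₁ = 1/(1 + 0.14454 + 0.0038019) = 1/1.1483 = 0.8708; α₂ = α₁·K2/[H⁺] = 0.003311
α₁ + 2α₂ = 0.8774
DIC = CA / (α₁ + 2α₂) = 8.50 / 0.8774 = 9.69 mmol/kg

DIC = 9.69 mmol/kg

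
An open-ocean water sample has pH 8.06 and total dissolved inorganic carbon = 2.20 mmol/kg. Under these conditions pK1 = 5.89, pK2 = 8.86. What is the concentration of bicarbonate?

[HCO3⁻] = 1.89 mmol/kg

α₁ = 1 / (1 + [H⁺]/K1 + K2/[H⁺]) = 1 / (1 + 10^-2.17 + 10^-0.80)
   = 1 / (1 + 0.0067608 + 0.15849) = 1/1.1653 = 0.8582
[HCO3⁻] = α₁ × DIC = 0.8582 × 2.20 = 1.89 mmol/kg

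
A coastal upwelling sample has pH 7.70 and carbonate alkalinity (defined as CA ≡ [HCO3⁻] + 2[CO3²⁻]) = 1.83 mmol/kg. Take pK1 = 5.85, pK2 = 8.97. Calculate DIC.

DIC = 1.76 mmol/kg

CA = [HCO3⁻] + 2[CO3²⁻] = (α₁ + 2α₂)·DIC
At pH 7.70: [H⁺]/K1 = 10^-1.85 = 0.014125, K2/[H⁺] = 10^-1.27 = 0.053703
α₁ = 1/(1 + 0.014125 + 0.053703) = 1/1.0678 = 0.9365; α₂ = α₁·K2/[H⁺] = 0.05029
α₁ + 2α₂ = 1.0371
DIC = CA / (α₁ + 2α₂) = 1.83 / 1.0371 = 1.76 mmol/kg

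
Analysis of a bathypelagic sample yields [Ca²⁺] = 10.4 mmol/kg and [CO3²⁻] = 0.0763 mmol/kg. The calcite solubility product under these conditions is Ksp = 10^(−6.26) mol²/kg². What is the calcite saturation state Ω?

Ω = 1.44

Ksp = 10^(−6.26) = 5.495×10^-7
Ω = [Ca²⁺][CO3²⁻]/Ksp = (10.4×10^-3)(0.0763×10^-3) / 5.495×10^-7 = 1.44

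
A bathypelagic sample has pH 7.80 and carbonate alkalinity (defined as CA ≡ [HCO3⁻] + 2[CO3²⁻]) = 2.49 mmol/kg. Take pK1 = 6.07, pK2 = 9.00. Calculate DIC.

DIC = 2.39 mmol/kg

CA = [HCO3⁻] + 2[CO3²⁻] = (α₁ + 2α₂)·DIC
At pH 7.80: [H⁺]/K1 = 10^-1.73 = 0.018621, K2/[H⁺] = 10^-1.20 = 0.063096
α₁ = 1/(1 + 0.018621 + 0.063096) = 1/1.0817 = 0.9245; α₂ = α₁·K2/[H⁺] = 0.05833
α₁ + 2α₂ = 1.0411
DIC = CA / (α₁ + 2α₂) = 2.49 / 1.0411 = 2.39 mmol/kg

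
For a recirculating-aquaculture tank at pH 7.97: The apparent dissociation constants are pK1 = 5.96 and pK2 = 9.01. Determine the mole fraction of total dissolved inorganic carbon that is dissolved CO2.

α₀ = 0.00888

α₀ = 1 / (1 + K1/[H⁺] + K1K2/[H⁺]²) = 1 / (1 + 10^+2.01 + 10^+0.97)
   = 1 / (1 + 102.33 + 9.3325) = 1/112.66 = 0.008876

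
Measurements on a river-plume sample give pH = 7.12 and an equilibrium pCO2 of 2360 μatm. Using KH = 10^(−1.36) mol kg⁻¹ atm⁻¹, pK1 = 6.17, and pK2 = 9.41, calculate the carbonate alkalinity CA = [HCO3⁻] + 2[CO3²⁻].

CA = 0.928 mmol/kg

[CO2*] = KH · pCO2 = 10^(−1.36) × 2360×10^-6 = 1.030×10^-4 mol/kg
α₀ = 1/(1 + K1/[H⁺] + K1K2/[H⁺]²) = 1/(1 + 10^+0.95 + 10^-1.34) = 0.1004
DIC = [CO2*]/α₀ = 1.030×10^-4 / 0.1004 = 1.026 mmol/kg
CA = (α₁ + 2α₂)·DIC = (0.8950 + 2×0.004590) × 1.026 = 0.928 mmol/kg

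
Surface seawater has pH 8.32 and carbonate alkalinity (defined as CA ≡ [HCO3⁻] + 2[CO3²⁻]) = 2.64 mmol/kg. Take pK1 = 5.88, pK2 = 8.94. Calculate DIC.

CA = [HCO3⁻] + 2[CO3²⁻] = (α₁ + 2α₂)·DIC
At pH 8.32: [H⁺]/K1 = 10^-2.44 = 0.0036308, K2/[H⁺] = 10^-0.62 = 0.23988
α₁ = 1/(1 + 0.0036308 + 0.23988) = 1/1.2435 = 0.8042; α₂ = α₁·K2/[H⁺] = 0.1929
α₁ + 2α₂ = 1.1900
DIC = CA / (α₁ + 2α₂) = 2.64 / 1.1900 = 2.22 mmol/kg

DIC = 2.22 mmol/kg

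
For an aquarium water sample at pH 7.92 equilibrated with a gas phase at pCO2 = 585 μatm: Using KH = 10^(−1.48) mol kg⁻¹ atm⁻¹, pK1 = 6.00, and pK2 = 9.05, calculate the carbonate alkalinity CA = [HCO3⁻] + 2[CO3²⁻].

[CO2*] = KH · pCO2 = 10^(−1.48) × 585×10^-6 = 1.937×10^-5 mol/kg
α₀ = 1/(1 + K1/[H⁺] + K1K2/[H⁺]²) = 1/(1 + 10^+1.92 + 10^+0.79) = 0.01107
DIC = [CO2*]/α₀ = 1.937×10^-5 / 0.01107 = 1.750 mmol/kg
CA = (α₁ + 2α₂)·DIC = (0.9207 + 2×0.06825) × 1.750 = 1.85 mmol/kg

CA = 1.85 mmol/kg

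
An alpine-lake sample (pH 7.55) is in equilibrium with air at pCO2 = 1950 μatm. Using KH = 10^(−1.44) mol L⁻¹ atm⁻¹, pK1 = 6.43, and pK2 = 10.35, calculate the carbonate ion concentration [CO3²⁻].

[CO2*] = KH · pCO2 = 10^(−1.44) × 1950×10^-6 = 7.080×10^-5 mol/L
α₀ = 1/(1 + K1/[H⁺] + K1K2/[H⁺]²) = 1/(1 + 10^+1.12 + 10^-1.68) = 0.07041
DIC = [CO2*]/α₀ = 7.080×10^-5 / 0.07041 = 1.006 mmol/L
[CO3²⁻] = α₂·DIC; α₂ = 0.001471, so [CO3²⁻] = 0.001471 × 1.006 = 0.00148 mmol/L = 1.48 μmol/L

[CO3²⁻] = 1.48 μmol/L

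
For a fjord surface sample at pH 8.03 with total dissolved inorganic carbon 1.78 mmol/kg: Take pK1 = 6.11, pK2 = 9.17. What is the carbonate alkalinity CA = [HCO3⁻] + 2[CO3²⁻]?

CA = [HCO3⁻] + 2[CO3²⁻] = (α₁ + 2α₂)·DIC
At pH 8.03: [H⁺]/K1 = 10^-1.92 = 0.012023, K2/[H⁺] = 10^-1.14 = 0.072444
α₁ = 1/(1 + 0.012023 + 0.072444) = 1/1.0845 = 0.9221; α₂ = α₁·K2/[H⁺] = 0.06680
α₁ + 2α₂ = 1.0557
CA = 1.0557 × 1.78 = 1.88 mmol/kg

CA = 1.88 mmol/kg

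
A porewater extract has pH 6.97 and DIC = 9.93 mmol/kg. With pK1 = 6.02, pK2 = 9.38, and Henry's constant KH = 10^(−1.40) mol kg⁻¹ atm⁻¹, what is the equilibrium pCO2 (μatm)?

pCO2 = 2.51×10^4 μatm

α₀ = 1 / (1 + K1/[H⁺] + K1K2/[H⁺]²) = 1 / (1 + 10^+0.95 + 10^-1.46)
   = 1 / (1 + 8.9125 + 0.034674) = 1/9.9472 = 0.1005
[CO2*] = α₀ × DIC = 0.1005 × 9.93 = 0.9983 mmol/kg
pCO2 = [CO2*]/KH = 9.983×10^-4 / 3.981×10^-2 = 2.51×10^4 μatm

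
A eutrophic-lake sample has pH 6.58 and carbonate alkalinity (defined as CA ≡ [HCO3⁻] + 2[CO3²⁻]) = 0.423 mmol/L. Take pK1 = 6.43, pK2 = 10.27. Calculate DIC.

CA = [HCO3⁻] + 2[CO3²⁻] = (α₁ + 2α₂)·DIC
At pH 6.58: [H⁺]/K1 = 10^-0.15 = 0.70795, K2/[H⁺] = 10^-3.69 = 0.00020417
α₁ = 1/(1 + 0.70795 + 0.00020417) = 1/1.7081 = 0.5854; α₂ = α₁·K2/[H⁺] = 0.0001195
α₁ + 2α₂ = 0.5857
DIC = CA / (α₁ + 2α₂) = 0.423 / 0.5857 = 0.722 mmol/L

DIC = 0.722 mmol/L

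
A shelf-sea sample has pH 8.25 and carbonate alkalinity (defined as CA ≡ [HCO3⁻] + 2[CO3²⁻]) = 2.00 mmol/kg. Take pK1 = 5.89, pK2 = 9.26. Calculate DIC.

DIC = 1.84 mmol/kg

CA = [HCO3⁻] + 2[CO3²⁻] = (α₁ + 2α₂)·DIC
At pH 8.25: [H⁺]/K1 = 10^-2.36 = 0.0043652, K2/[H⁺] = 10^-1.01 = 0.097724
α₁ = 1/(1 + 0.0043652 + 0.097724) = 1/1.1021 = 0.9074; α₂ = α₁·K2/[H⁺] = 0.08867
α₁ + 2α₂ = 1.0847
DIC = CA / (α₁ + 2α₂) = 2.00 / 1.0847 = 1.84 mmol/kg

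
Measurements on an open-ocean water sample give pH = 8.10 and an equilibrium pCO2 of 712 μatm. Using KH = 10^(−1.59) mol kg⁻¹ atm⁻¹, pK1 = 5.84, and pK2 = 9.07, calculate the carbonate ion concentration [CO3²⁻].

[CO2*] = KH · pCO2 = 10^(−1.59) × 712×10^-6 = 1.830×10^-5 mol/kg
α₀ = 1/(1 + K1/[H⁺] + K1K2/[H⁺]²) = 1/(1 + 10^+2.26 + 10^+1.29) = 0.004939
DIC = [CO2*]/α₀ = 1.830×10^-5 / 0.004939 = 3.705 mmol/kg
[CO3²⁻] = α₂·DIC; α₂ = 0.09630, so [CO3²⁻] = 0.09630 × 3.705 = 0.357 mmol/kg

[CO3²⁻] = 0.357 mmol/kg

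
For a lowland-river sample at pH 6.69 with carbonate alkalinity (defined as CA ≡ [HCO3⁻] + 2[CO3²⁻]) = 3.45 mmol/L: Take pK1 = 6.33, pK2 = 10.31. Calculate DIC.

CA = [HCO3⁻] + 2[CO3²⁻] = (α₁ + 2α₂)·DIC
At pH 6.69: [H⁺]/K1 = 10^-0.36 = 0.43652, K2/[H⁺] = 10^-3.62 = 0.00023988
α₁ = 1/(1 + 0.43652 + 0.00023988) = 1/1.4368 = 0.6960; α₂ = α₁·K2/[H⁺] = 0.0001670
α₁ + 2α₂ = 0.6963
DIC = CA / (α₁ + 2α₂) = 3.45 / 0.6963 = 4.95 mmol/L

DIC = 4.95 mmol/L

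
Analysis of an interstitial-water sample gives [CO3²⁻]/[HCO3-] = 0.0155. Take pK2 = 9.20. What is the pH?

pH = 7.39

From K2 = [H⁺][CO3²⁻]/[HCO3-]:  pH = pK2 + log₁₀([CO3²⁻]/[HCO3-])
log₁₀(0.0155) = -1.810
pH = 9.20 + (-1.810) = 7.39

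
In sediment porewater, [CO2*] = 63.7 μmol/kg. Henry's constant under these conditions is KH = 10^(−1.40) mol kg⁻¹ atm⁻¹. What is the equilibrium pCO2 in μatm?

pCO2 = 1600 μatm

KH = 10^(−1.40) = 3.981×10^-2 mol kg⁻¹ atm⁻¹
pCO2 = [CO2*]/KH = 63.7×10^-6 / 3.981×10^-2 = 1.60×10^-3 atm = 1600 μatm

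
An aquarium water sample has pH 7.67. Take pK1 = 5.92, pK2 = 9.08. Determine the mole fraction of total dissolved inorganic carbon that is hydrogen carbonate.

α₁ = 0.946

α₁ = 1 / (1 + [H⁺]/K1 + K2/[H⁺]) = 1 / (1 + 10^-1.75 + 10^-1.41)
   = 1 / (1 + 0.017783 + 0.038905) = 1/1.0567 = 0.9464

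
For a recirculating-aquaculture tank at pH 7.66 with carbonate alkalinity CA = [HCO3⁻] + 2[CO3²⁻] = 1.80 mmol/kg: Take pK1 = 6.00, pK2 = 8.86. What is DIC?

CA = [HCO3⁻] + 2[CO3²⁻] = (α₁ + 2α₂)·DIC
At pH 7.66: [H⁺]/K1 = 10^-1.66 = 0.021878, K2/[H⁺] = 10^-1.20 = 0.063096
α₁ = 1/(1 + 0.021878 + 0.063096) = 1/1.0850 = 0.9217; α₂ = α₁·K2/[H⁺] = 0.05815
α₁ + 2α₂ = 1.0380
DIC = CA / (α₁ + 2α₂) = 1.80 / 1.0380 = 1.73 mmol/kg

DIC = 1.73 mmol/kg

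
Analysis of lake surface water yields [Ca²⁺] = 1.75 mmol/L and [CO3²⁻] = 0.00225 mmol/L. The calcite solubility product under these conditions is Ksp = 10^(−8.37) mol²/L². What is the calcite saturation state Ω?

Ksp = 10^(−8.37) = 4.266×10^-9
Ω = [Ca²⁺][CO3²⁻]/Ksp = (1.75×10^-3)(0.00225×10^-3) / 4.266×10^-9 = 0.923

Ω = 0.923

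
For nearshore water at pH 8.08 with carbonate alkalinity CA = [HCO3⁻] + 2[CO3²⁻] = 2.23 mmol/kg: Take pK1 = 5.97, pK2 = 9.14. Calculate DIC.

CA = [HCO3⁻] + 2[CO3²⁻] = (α₁ + 2α₂)·DIC
At pH 8.08: [H⁺]/K1 = 10^-2.11 = 0.0077625, K2/[H⁺] = 10^-1.06 = 0.087096
α₁ = 1/(1 + 0.0077625 + 0.087096) = 1/1.0949 = 0.9134; α₂ = α₁·K2/[H⁺] = 0.07955
α₁ + 2α₂ = 1.0725
DIC = CA / (α₁ + 2α₂) = 2.23 / 1.0725 = 2.08 mmol/kg

DIC = 2.08 mmol/kg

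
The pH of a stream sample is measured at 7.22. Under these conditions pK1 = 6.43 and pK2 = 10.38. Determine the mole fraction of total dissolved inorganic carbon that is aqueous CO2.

α₀ = 1 / (1 + K1/[H⁺] + K1K2/[H⁺]²) = 1 / (1 + 10^+0.79 + 10^-2.37)
   = 1 / (1 + 6.1660 + 0.0042658) = 1/7.1702 = 0.1395

α₀ = 0.139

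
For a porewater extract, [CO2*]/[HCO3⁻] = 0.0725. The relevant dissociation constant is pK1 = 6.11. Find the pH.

pH = 7.25

From K1 = [H⁺][HCO3⁻]/[CO2*]:  pH = pK1 − log₁₀([CO2*]/[HCO3⁻])
log₁₀(0.0725) = -1.140
pH = 6.11 − (-1.140) = 7.25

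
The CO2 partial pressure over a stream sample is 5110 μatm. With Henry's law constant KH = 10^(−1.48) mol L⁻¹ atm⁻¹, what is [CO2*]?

KH = 10^(−1.48) = 3.311×10^-2 mol L⁻¹ atm⁻¹
[CO2*] = KH · pCO2 = 3.311×10^-2 × 5110×10^-6 atm = 1.69×10^-4 mol/L

[CO2*] = 169 μmol/L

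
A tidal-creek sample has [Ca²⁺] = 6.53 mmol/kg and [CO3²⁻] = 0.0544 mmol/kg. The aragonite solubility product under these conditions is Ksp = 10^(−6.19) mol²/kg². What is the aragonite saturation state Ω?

Ksp = 10^(−6.19) = 6.457×10^-7
Ω = [Ca²⁺][CO3²⁻]/Ksp = (6.53×10^-3)(0.0544×10^-3) / 6.457×10^-7 = 0.550

Ω = 0.550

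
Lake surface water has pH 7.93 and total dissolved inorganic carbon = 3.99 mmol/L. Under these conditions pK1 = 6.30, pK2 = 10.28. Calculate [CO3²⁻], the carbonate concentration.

[CO3²⁻] = 17.3 μmol/L

α₂ = 1 / (1 + [H⁺]/K2 + [H⁺]²/(K1K2)) = 1 / (1 + 10^+2.35 + 10^+0.72)
   = 1 / (1 + 223.87 + 5.2481) = 1/230.12 = 0.004346
[CO3²⁻] = α₂ × DIC = 0.004346 × 3.99 = 0.0173 mmol/L = 17.3 μmol/L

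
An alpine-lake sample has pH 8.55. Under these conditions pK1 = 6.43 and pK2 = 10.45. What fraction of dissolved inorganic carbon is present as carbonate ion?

α₂ = 0.0123

α₂ = 1 / (1 + [H⁺]/K2 + [H⁺]²/(K1K2)) = 1 / (1 + 10^+1.90 + 10^-0.22)
   = 1 / (1 + 79.433 + 0.60256) = 1/81.035 = 0.01234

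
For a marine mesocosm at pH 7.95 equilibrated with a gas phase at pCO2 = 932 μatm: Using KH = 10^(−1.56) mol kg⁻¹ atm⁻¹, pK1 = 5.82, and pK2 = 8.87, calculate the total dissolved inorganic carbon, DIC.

[CO2*] = KH · pCO2 = 10^(−1.56) × 932×10^-6 = 2.567×10^-5 mol/kg
α₀ = 1/(1 + K1/[H⁺] + K1K2/[H⁺]²) = 1/(1 + 10^+2.13 + 10^+1.21) = 0.006574
DIC = [CO2*]/α₀ = 2.567×10^-5 / 0.006574 = 3.90 mmol/kg

DIC = 3.90 mmol/kg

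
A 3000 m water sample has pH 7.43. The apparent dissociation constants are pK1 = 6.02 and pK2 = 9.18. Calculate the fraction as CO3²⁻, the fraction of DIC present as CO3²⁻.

α₂ = 0.0168

α₂ = 1 / (1 + [H⁺]/K2 + [H⁺]²/(K1K2)) = 1 / (1 + 10^+1.75 + 10^+0.34)
   = 1 / (1 + 56.234 + 2.1878) = 1/59.422 = 0.01683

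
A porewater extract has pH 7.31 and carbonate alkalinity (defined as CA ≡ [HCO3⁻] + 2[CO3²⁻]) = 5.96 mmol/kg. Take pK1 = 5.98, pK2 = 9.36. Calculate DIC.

DIC = 6.18 mmol/kg

CA = [HCO3⁻] + 2[CO3²⁻] = (α₁ + 2α₂)·DIC
At pH 7.31: [H⁺]/K1 = 10^-1.33 = 0.046774, K2/[H⁺] = 10^-2.05 = 0.0089125
α₁ = 1/(1 + 0.046774 + 0.0089125) = 1/1.0557 = 0.9473; α₂ = α₁·K2/[H⁺] = 0.008442
α₁ + 2α₂ = 0.9641
DIC = CA / (α₁ + 2α₂) = 5.96 / 0.9641 = 6.18 mmol/kg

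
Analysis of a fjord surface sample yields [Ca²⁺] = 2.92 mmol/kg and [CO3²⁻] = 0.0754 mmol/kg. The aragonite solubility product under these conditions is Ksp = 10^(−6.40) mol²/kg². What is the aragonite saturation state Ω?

Ω = 0.553

Ksp = 10^(−6.40) = 3.981×10^-7
Ω = [Ca²⁺][CO3²⁻]/Ksp = (2.92×10^-3)(0.0754×10^-3) / 3.981×10^-7 = 0.553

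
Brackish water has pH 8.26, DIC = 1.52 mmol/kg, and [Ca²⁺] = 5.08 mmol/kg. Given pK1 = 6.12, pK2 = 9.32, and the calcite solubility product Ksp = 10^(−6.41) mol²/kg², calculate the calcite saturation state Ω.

Ω = 1.58

α₂ = 1 / (1 + [H⁺]/K2 + [H⁺]²/(K1K2)) = 1 / (1 + 10^+1.06 + 10^-1.08)
   = 1 / (1 + 11.482 + 0.083176) = 1/12.565 = 0.07959
[CO3²⁻] = α₂ × DIC = 0.07959 × 1.52 = 0.1210 mmol/kg
Ksp = 10^(−6.41) = 3.890×10^-7
Ω = [Ca²⁺][CO3²⁻]/Ksp = (5.08×10^-3)(1.210×10^-4) / 3.890×10^-7 = 1.58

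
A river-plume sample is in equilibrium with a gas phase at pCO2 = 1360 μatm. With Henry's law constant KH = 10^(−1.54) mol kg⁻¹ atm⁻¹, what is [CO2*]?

[CO2*] = 39.2 μmol/kg

KH = 10^(−1.54) = 2.884×10^-2 mol kg⁻¹ atm⁻¹
[CO2*] = KH · pCO2 = 2.884×10^-2 × 1360×10^-6 atm = 3.92×10^-5 mol/kg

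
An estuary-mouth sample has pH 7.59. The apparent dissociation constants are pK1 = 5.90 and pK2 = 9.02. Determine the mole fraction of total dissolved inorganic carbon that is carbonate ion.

α₂ = 1 / (1 + [H⁺]/K2 + [H⁺]²/(K1K2)) = 1 / (1 + 10^+1.43 + 10^-0.26)
   = 1 / (1 + 26.915 + 0.54954) = 1/28.465 = 0.03513

α₂ = 0.0351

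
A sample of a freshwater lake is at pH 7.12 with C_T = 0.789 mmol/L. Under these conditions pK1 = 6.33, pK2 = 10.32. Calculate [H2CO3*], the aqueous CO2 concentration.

[CO2*] = 0.110 mmol/L

α₀ = 1 / (1 + K1/[H⁺] + K1K2/[H⁺]²) = 1 / (1 + 10^+0.79 + 10^-2.41)
   = 1 / (1 + 6.1660 + 0.0038905) = 1/7.1698 = 0.1395
[CO2*] = α₀ × DIC = 0.1395 × 0.789 = 0.110 mmol/L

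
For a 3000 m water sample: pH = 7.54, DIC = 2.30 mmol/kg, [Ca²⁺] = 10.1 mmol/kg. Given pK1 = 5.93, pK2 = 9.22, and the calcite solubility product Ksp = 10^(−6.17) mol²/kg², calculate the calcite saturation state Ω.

α₂ = 1 / (1 + [H⁺]/K2 + [H⁺]²/(K1K2)) = 1 / (1 + 10^+1.68 + 10^+0.07)
   = 1 / (1 + 47.863 + 1.1749) = 1/50.038 = 0.01998
[CO3²⁻] = α₂ × DIC = 0.01998 × 2.30 = 0.04597 mmol/kg
Ksp = 10^(−6.17) = 6.761×10^-7
Ω = [Ca²⁺][CO3²⁻]/Ksp = (10.1×10^-3)(4.597×10^-5) / 6.761×10^-7 = 0.687

Ω = 0.687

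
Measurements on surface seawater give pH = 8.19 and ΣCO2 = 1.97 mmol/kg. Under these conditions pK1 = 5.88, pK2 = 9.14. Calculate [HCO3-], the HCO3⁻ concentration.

[HCO3⁻] = 1.76 mmol/kg

α₁ = 1 / (1 + [H⁺]/K1 + K2/[H⁺]) = 1 / (1 + 10^-2.31 + 10^-0.95)
   = 1 / (1 + 0.0048978 + 0.11220) = 1/1.1171 = 0.8952
[HCO3⁻] = α₁ × DIC = 0.8952 × 1.97 = 1.76 mmol/kg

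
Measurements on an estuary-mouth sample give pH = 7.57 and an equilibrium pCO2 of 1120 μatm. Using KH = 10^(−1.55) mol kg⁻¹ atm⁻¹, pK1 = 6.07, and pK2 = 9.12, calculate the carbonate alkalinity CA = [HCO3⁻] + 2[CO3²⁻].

[CO2*] = KH · pCO2 = 10^(−1.55) × 1120×10^-6 = 3.157×10^-5 mol/kg
α₀ = 1/(1 + K1/[H⁺] + K1K2/[H⁺]²) = 1/(1 + 10^+1.50 + 10^-0.05) = 0.02984
DIC = [CO2*]/α₀ = 3.157×10^-5 / 0.02984 = 1.058 mmol/kg
CA = (α₁ + 2α₂)·DIC = (0.9436 + 2×0.02659) × 1.058 = 1.05 mmol/kg

CA = 1.05 mmol/kg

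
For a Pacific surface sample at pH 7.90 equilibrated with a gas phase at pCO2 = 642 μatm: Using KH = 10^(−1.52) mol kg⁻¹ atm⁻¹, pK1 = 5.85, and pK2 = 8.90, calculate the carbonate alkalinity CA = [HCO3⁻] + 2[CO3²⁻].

[CO2*] = KH · pCO2 = 10^(−1.52) × 642×10^-6 = 1.939×10^-5 mol/kg
α₀ = 1/(1 + K1/[H⁺] + K1K2/[H⁺]²) = 1/(1 + 10^+2.05 + 10^+1.05) = 0.008037
DIC = [CO2*]/α₀ = 1.939×10^-5 / 0.008037 = 2.412 mmol/kg
CA = (α₁ + 2α₂)·DIC = (0.9018 + 2×0.09018) × 2.412 = 2.61 mmol/kg

CA = 2.61 mmol/kg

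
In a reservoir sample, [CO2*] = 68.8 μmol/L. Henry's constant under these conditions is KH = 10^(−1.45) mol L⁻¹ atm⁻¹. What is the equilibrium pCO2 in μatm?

pCO2 = 1940 μatm

KH = 10^(−1.45) = 3.548×10^-2 mol L⁻¹ atm⁻¹
pCO2 = [CO2*]/KH = 68.8×10^-6 / 3.548×10^-2 = 1.94×10^-3 atm = 1940 μatm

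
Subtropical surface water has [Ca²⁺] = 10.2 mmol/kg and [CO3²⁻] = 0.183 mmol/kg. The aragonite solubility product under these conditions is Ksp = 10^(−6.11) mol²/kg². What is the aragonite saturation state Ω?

Ω = 2.40

Ksp = 10^(−6.11) = 7.762×10^-7
Ω = [Ca²⁺][CO3²⁻]/Ksp = (10.2×10^-3)(0.183×10^-3) / 7.762×10^-7 = 2.40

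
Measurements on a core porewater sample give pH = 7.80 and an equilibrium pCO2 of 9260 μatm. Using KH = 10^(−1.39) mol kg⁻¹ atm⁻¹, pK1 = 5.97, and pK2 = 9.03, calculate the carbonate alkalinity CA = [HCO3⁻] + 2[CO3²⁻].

[CO2*] = KH · pCO2 = 10^(−1.39) × 9260×10^-6 = 3.772×10^-4 mol/kg
α₀ = 1/(1 + K1/[H⁺] + K1K2/[H⁺]²) = 1/(1 + 10^+1.83 + 10^+0.60) = 0.01378
DIC = [CO2*]/α₀ = 3.772×10^-4 / 0.01378 = 27.38 mmol/kg
CA = (α₁ + 2α₂)·DIC = (0.9314 + 2×0.05484) × 27.38 = 28.5 mmol/kg

CA = 28.5 mmol/kg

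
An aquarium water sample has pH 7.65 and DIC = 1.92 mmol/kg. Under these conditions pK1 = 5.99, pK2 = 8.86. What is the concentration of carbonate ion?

[CO3²⁻] = 0.109 mmol/kg

α₂ = 1 / (1 + [H⁺]/K2 + [H⁺]²/(K1K2)) = 1 / (1 + 10^+1.21 + 10^-0.45)
   = 1 / (1 + 16.218 + 0.35481) = 1/17.573 = 0.05691
[CO3²⁻] = α₂ × DIC = 0.05691 × 1.92 = 0.109 mmol/kg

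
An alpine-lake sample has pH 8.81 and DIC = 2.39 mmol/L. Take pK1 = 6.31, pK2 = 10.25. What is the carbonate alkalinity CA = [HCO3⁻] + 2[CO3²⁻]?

CA = [HCO3⁻] + 2[CO3²⁻] = (α₁ + 2α₂)·DIC
At pH 8.81: [H⁺]/K1 = 10^-2.50 = 0.0031623, K2/[H⁺] = 10^-1.44 = 0.036308
α₁ = 1/(1 + 0.0031623 + 0.036308) = 1/1.0395 = 0.9620; α₂ = α₁·K2/[H⁺] = 0.03493
α₁ + 2α₂ = 1.0319
CA = 1.0319 × 2.39 = 2.47 mmol/L

CA = 2.47 mmol/L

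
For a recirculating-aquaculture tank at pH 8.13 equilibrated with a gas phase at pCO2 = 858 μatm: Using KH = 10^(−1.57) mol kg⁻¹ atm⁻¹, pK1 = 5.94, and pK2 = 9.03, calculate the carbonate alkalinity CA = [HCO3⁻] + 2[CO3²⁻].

[CO2*] = KH · pCO2 = 10^(−1.57) × 858×10^-6 = 2.309×10^-5 mol/kg
α₀ = 1/(1 + K1/[H⁺] + K1K2/[H⁺]²) = 1/(1 + 10^+2.19 + 10^+1.29) = 0.005702
DIC = [CO2*]/α₀ = 2.309×10^-5 / 0.005702 = 4.050 mmol/kg
CA = (α₁ + 2α₂)·DIC = (0.8831 + 2×0.1112) × 4.050 = 4.48 mmol/kg

CA = 4.48 mmol/kg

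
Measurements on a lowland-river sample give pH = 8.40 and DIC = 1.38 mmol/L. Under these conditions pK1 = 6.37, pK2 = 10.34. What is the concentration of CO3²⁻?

[CO3²⁻] = 15.5 μmol/L

α₂ = 1 / (1 + [H⁺]/K2 + [H⁺]²/(K1K2)) = 1 / (1 + 10^+1.94 + 10^-0.09)
   = 1 / (1 + 87.096 + 0.81283) = 1/88.909 = 0.01125
[CO3²⁻] = α₂ × DIC = 0.01125 × 1.38 = 0.0155 mmol/L = 15.5 μmol/L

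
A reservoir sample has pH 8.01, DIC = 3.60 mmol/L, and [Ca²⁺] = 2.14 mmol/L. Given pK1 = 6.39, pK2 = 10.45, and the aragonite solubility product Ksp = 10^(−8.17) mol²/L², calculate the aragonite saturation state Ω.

α₂ = 1 / (1 + [H⁺]/K2 + [H⁺]²/(K1K2)) = 1 / (1 + 10^+2.44 + 10^+0.82)
   = 1 / (1 + 275.42 + 6.6069) = 1/283.03 = 0.003533
[CO3²⁻] = α₂ × DIC = 0.003533 × 3.60 = 0.01272 mmol/L = 12.72 μmol/L
Ksp = 10^(−8.17) = 6.761×10^-9
Ω = [Ca²⁺][CO3²⁻]/Ksp = (2.14×10^-3)(1.272×10^-5) / 6.761×10^-9 = 4.03

Ω = 4.03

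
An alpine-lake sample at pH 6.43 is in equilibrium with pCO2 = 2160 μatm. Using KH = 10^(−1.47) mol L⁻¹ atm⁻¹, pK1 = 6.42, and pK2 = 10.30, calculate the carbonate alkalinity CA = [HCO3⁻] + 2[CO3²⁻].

[CO2*] = KH · pCO2 = 10^(−1.47) × 2160×10^-6 = 7.319×10^-5 mol/L
α₀ = 1/(1 + K1/[H⁺] + K1K2/[H⁺]²) = 1/(1 + 10^+0.01 + 10^-3.86) = 0.4942
DIC = [CO2*]/α₀ = 7.319×10^-5 / 0.4942 = 0.1481 mmol/L
CA = (α₁ + 2α₂)·DIC = (0.5057 + 2×6.822×10^-5) × 0.1481 = 0.0749 mmol/L

CA = 0.0749 mmol/L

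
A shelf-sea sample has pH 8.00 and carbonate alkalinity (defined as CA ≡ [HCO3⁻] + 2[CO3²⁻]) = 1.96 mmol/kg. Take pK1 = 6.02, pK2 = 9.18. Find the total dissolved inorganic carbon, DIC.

DIC = 1.86 mmol/kg

CA = [HCO3⁻] + 2[CO3²⁻] = (α₁ + 2α₂)·DIC
At pH 8.00: [H⁺]/K1 = 10^-1.98 = 0.010471, K2/[H⁺] = 10^-1.18 = 0.066069
α₁ = 1/(1 + 0.010471 + 0.066069) = 1/1.0765 = 0.9289; α₂ = α₁·K2/[H⁺] = 0.06137
α₁ + 2α₂ = 1.0516
DIC = CA / (α₁ + 2α₂) = 1.96 / 1.0516 = 1.86 mmol/kg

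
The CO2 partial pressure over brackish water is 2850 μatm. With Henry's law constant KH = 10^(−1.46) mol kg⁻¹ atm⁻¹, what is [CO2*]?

[CO2*] = 98.8 μmol/kg

KH = 10^(−1.46) = 3.467×10^-2 mol kg⁻¹ atm⁻¹
[CO2*] = KH · pCO2 = 3.467×10^-2 × 2850×10^-6 atm = 9.88×10^-5 mol/kg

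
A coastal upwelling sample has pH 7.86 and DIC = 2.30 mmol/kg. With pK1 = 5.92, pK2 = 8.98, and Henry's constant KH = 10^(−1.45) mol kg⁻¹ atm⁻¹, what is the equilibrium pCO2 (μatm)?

α₀ = 1 / (1 + K1/[H⁺] + K1K2/[H⁺]²) = 1 / (1 + 10^+1.94 + 10^+0.82)
   = 1 / (1 + 87.096 + 6.6069) = 1/94.703 = 0.01056
[CO2*] = α₀ × DIC = 0.01056 × 2.30 = 0.02429 mmol/kg
pCO2 = [CO2*]/KH = 2.429×10^-5 / 3.548×10^-2 = 684 μatm

pCO2 = 684 μatm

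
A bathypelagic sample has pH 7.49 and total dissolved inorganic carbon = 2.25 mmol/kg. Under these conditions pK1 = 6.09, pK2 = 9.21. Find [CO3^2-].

α₂ = 1 / (1 + [H⁺]/K2 + [H⁺]²/(K1K2)) = 1 / (1 + 10^+1.72 + 10^+0.32)
   = 1 / (1 + 52.481 + 2.0893) = 1/55.570 = 0.01800
[CO3²⁻] = α₂ × DIC = 0.01800 × 2.25 = 0.0405 mmol/kg

[CO3²⁻] = 0.0405 mmol/kg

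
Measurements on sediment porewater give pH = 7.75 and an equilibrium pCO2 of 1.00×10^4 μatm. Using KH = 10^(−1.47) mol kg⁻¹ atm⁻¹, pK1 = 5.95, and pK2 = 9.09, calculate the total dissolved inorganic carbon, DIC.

[CO2*] = KH · pCO2 = 10^(−1.47) × 1.00×10^4×10^-6 = 3.388×10^-4 mol/kg
α₀ = 1/(1 + K1/[H⁺] + K1K2/[H⁺]²) = 1/(1 + 10^+1.80 + 10^+0.46) = 0.01493
DIC = [CO2*]/α₀ = 3.388×10^-4 / 0.01493 = 22.7 mmol/kg

DIC = 22.7 mmol/kg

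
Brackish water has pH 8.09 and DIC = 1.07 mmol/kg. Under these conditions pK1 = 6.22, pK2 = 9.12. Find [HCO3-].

[HCO3⁻] = 0.967 mmol/kg

α₁ = 1 / (1 + [H⁺]/K1 + K2/[H⁺]) = 1 / (1 + 10^-1.87 + 10^-1.03)
   = 1 / (1 + 0.013490 + 0.093325) = 1/1.1068 = 0.9035
[HCO3⁻] = α₁ × DIC = 0.9035 × 1.07 = 0.967 mmol/kg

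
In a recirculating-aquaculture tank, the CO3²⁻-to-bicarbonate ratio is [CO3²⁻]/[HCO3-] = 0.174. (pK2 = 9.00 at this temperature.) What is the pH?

pH = 8.24

From K2 = [H⁺][CO3²⁻]/[HCO3-]:  pH = pK2 + log₁₀([CO3²⁻]/[HCO3-])
log₁₀(0.174) = -0.759
pH = 9.00 + (-0.759) = 8.24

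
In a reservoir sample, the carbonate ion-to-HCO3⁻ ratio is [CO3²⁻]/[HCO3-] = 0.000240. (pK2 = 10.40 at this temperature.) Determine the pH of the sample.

pH = 6.78

From K2 = [H⁺][CO3²⁻]/[HCO3-]:  pH = pK2 + log₁₀([CO3²⁻]/[HCO3-])
log₁₀(0.000240) = -3.620
pH = 10.40 + (-3.620) = 6.78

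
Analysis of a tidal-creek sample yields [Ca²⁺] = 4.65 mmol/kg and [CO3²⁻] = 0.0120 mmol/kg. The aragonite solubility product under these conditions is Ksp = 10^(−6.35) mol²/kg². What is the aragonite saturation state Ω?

Ksp = 10^(−6.35) = 4.467×10^-7
Ω = [Ca²⁺][CO3²⁻]/Ksp = (4.65×10^-3)(0.0120×10^-3) / 4.467×10^-7 = 0.125

Ω = 0.125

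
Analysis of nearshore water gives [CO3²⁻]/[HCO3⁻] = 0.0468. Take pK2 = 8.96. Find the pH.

pH = 7.63

From K2 = [H⁺][CO3²⁻]/[HCO3⁻]:  pH = pK2 + log₁₀([CO3²⁻]/[HCO3⁻])
log₁₀(0.0468) = -1.330
pH = 8.96 + (-1.330) = 7.63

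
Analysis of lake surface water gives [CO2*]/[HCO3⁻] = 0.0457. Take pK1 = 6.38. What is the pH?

From K1 = [H⁺][HCO3⁻]/[CO2*]:  pH = pK1 − log₁₀([CO2*]/[HCO3⁻])
log₁₀(0.0457) = -1.340
pH = 6.38 − (-1.340) = 7.72

pH = 7.72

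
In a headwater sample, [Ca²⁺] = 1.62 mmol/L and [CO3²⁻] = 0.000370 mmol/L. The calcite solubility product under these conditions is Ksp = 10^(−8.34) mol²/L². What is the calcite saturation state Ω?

Ω = 0.131

Ksp = 10^(−8.34) = 4.571×10^-9
Ω = [Ca²⁺][CO3²⁻]/Ksp = (1.62×10^-3)(0.000370×10^-3) / 4.571×10^-9 = 0.131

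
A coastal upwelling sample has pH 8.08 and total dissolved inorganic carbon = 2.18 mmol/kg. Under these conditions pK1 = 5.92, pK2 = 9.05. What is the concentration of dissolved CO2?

α₀ = 1 / (1 + K1/[H⁺] + K1K2/[H⁺]²) = 1 / (1 + 10^+2.16 + 10^+1.19)
   = 1 / (1 + 144.54 + 15.488) = 1/161.03 = 0.006210
[CO2*] = α₀ × DIC = 0.006210 × 2.18 = 0.0135 mmol/kg = 13.5 μmol/kg

[CO2*] = 13.5 μmol/kg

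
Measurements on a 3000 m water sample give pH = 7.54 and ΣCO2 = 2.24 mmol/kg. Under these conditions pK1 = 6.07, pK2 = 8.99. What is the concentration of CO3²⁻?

α₂ = 1 / (1 + [H⁺]/K2 + [H⁺]²/(K1K2)) = 1 / (1 + 10^+1.45 + 10^-0.02)
   = 1 / (1 + 28.184 + 0.95499) = 1/30.139 = 0.03318
[CO3²⁻] = α₂ × DIC = 0.03318 × 2.24 = 0.0743 mmol/kg

[CO3²⁻] = 0.0743 mmol/kg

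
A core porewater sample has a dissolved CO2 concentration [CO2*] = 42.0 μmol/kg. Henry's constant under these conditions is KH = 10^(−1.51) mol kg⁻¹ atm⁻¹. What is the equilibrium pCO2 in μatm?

pCO2 = 1360 μatm

KH = 10^(−1.51) = 3.090×10^-2 mol kg⁻¹ atm⁻¹
pCO2 = [CO2*]/KH = 42.0×10^-6 / 3.090×10^-2 = 1.36×10^-3 atm = 1360 μatm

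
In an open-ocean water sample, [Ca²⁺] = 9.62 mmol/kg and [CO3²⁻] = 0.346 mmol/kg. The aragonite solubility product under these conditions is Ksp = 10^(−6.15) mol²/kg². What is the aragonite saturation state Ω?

Ksp = 10^(−6.15) = 7.079×10^-7
Ω = [Ca²⁺][CO3²⁻]/Ksp = (9.62×10^-3)(0.346×10^-3) / 7.079×10^-7 = 4.70

Ω = 4.70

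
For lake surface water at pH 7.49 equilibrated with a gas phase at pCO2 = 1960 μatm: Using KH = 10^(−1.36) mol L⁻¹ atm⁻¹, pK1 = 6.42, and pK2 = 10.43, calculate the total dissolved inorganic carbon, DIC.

DIC = 1.09 mmol/L

[CO2*] = KH · pCO2 = 10^(−1.36) × 1960×10^-6 = 8.556×10^-5 mol/L
α₀ = 1/(1 + K1/[H⁺] + K1K2/[H⁺]²) = 1/(1 + 10^+1.07 + 10^-1.87) = 0.07835
DIC = [CO2*]/α₀ = 8.556×10^-5 / 0.07835 = 1.09 mmol/L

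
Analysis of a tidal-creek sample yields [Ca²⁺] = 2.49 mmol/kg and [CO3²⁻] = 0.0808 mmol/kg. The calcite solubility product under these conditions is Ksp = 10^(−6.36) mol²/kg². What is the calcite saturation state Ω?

Ksp = 10^(−6.36) = 4.365×10^-7
Ω = [Ca²⁺][CO3²⁻]/Ksp = (2.49×10^-3)(0.0808×10^-3) / 4.365×10^-7 = 0.461

Ω = 0.461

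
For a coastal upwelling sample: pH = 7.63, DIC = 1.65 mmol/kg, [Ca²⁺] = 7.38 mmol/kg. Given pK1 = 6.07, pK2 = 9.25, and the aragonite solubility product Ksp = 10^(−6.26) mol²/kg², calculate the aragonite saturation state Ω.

Ω = 0.505

α₂ = 1 / (1 + [H⁺]/K2 + [H⁺]²/(K1K2)) = 1 / (1 + 10^+1.62 + 10^+0.06)
   = 1 / (1 + 41.687 + 1.1482) = 1/43.835 = 0.02281
[CO3²⁻] = α₂ × DIC = 0.02281 × 1.65 = 0.03764 mmol/kg
Ksp = 10^(−6.26) = 5.495×10^-7
Ω = [Ca²⁺][CO3²⁻]/Ksp = (7.38×10^-3)(3.764×10^-5) / 5.495×10^-7 = 0.505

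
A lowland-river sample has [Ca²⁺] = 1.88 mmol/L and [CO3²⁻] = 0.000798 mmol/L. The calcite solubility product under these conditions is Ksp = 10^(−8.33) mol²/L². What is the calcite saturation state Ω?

Ksp = 10^(−8.33) = 4.677×10^-9
Ω = [Ca²⁺][CO3²⁻]/Ksp = (1.88×10^-3)(0.000798×10^-3) / 4.677×10^-9 = 0.321

Ω = 0.321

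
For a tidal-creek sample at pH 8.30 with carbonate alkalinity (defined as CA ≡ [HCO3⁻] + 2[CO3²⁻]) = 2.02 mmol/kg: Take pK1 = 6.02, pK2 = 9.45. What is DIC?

DIC = 1.90 mmol/kg

CA = [HCO3⁻] + 2[CO3²⁻] = (α₁ + 2α₂)·DIC
At pH 8.30: [H⁺]/K1 = 10^-2.28 = 0.0052481, K2/[H⁺] = 10^-1.15 = 0.070795
α₁ = 1/(1 + 0.0052481 + 0.070795) = 1/1.0760 = 0.9293; α₂ = α₁·K2/[H⁺] = 0.06579
α₁ + 2α₂ = 1.0609
DIC = CA / (α₁ + 2α₂) = 2.02 / 1.0609 = 1.90 mmol/kg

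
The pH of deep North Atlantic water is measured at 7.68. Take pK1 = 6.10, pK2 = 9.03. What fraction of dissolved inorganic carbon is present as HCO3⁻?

α₁ = 0.934

α₁ = 1 / (1 + [H⁺]/K1 + K2/[H⁺]) = 1 / (1 + 10^-1.58 + 10^-1.35)
   = 1 / (1 + 0.026303 + 0.044668) = 1/1.0710 = 0.9337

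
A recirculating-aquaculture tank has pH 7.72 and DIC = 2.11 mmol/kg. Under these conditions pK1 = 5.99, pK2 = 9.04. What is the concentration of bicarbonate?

[HCO3⁻] = 1.98 mmol/kg

α₁ = 1 / (1 + [H⁺]/K1 + K2/[H⁺]) = 1 / (1 + 10^-1.73 + 10^-1.32)
   = 1 / (1 + 0.018621 + 0.047863) = 1/1.0665 = 0.9377
[HCO3⁻] = α₁ × DIC = 0.9377 × 2.11 = 1.98 mmol/kg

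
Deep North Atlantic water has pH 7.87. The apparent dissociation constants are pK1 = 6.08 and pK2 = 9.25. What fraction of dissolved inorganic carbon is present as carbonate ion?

α₂ = 0.0394

α₂ = 1 / (1 + [H⁺]/K2 + [H⁺]²/(K1K2)) = 1 / (1 + 10^+1.38 + 10^-0.41)
   = 1 / (1 + 23.988 + 0.38905) = 1/25.377 = 0.03941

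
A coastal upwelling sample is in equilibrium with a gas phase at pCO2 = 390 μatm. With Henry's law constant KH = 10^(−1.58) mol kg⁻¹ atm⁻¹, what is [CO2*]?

KH = 10^(−1.58) = 2.630×10^-2 mol kg⁻¹ atm⁻¹
[CO2*] = KH · pCO2 = 2.630×10^-2 × 390×10^-6 atm = 1.03×10^-5 mol/kg

[CO2*] = 10.3 μmol/kg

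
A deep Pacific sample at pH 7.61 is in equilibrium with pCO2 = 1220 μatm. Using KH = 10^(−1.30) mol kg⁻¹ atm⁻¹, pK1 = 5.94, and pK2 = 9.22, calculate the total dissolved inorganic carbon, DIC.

[CO2*] = KH · pCO2 = 10^(−1.30) × 1220×10^-6 = 6.114×10^-5 mol/kg
α₀ = 1/(1 + K1/[H⁺] + K1K2/[H⁺]²) = 1/(1 + 10^+1.67 + 10^+0.06) = 0.02044
DIC = [CO2*]/α₀ = 6.114×10^-5 / 0.02044 = 2.99 mmol/kg

DIC = 2.99 mmol/kg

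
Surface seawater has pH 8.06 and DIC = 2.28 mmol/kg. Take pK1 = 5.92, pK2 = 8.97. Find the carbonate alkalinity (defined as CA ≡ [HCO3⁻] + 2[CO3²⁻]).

CA = 2.51 mmol/kg

CA = [HCO3⁻] + 2[CO3²⁻] = (α₁ + 2α₂)·DIC
At pH 8.06: [H⁺]/K1 = 10^-2.14 = 0.0072444, K2/[H⁺] = 10^-0.91 = 0.12303
α₁ = 1/(1 + 0.0072444 + 0.12303) = 1/1.1303 = 0.8847; α₂ = α₁·K2/[H⁺] = 0.1088
α₁ + 2α₂ = 1.1024
CA = 1.1024 × 2.28 = 2.51 mmol/kg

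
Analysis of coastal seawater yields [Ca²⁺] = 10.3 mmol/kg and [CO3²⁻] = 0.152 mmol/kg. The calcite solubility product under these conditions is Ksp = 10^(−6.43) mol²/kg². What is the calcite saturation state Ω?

Ksp = 10^(−6.43) = 3.715×10^-7
Ω = [Ca²⁺][CO3²⁻]/Ksp = (10.3×10^-3)(0.152×10^-3) / 3.715×10^-7 = 4.21

Ω = 4.21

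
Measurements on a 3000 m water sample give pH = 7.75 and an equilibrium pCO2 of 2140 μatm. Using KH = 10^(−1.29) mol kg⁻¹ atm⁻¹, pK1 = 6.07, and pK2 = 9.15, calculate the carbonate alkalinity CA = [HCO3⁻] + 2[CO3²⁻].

CA = 5.67 mmol/kg

[CO2*] = KH · pCO2 = 10^(−1.29) × 2140×10^-6 = 1.098×10^-4 mol/kg
α₀ = 1/(1 + K1/[H⁺] + K1K2/[H⁺]²) = 1/(1 + 10^+1.68 + 10^+0.28) = 0.01970
DIC = [CO2*]/α₀ = 1.098×10^-4 / 0.01970 = 5.572 mmol/kg
CA = (α₁ + 2α₂)·DIC = (0.9428 + 2×0.03753) × 5.572 = 5.67 mmol/kg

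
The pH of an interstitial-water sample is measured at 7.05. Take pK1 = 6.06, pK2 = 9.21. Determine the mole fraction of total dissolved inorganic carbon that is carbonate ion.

α₂ = 1 / (1 + [H⁺]/K2 + [H⁺]²/(K1K2)) = 1 / (1 + 10^+2.16 + 10^+1.17)
   = 1 / (1 + 144.54 + 14.791) = 1/160.34 = 0.006237

α₂ = 0.00624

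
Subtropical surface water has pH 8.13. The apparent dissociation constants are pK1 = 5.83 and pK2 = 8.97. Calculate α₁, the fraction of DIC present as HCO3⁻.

α₁ = 1 / (1 + [H⁺]/K1 + K2/[H⁺]) = 1 / (1 + 10^-2.30 + 10^-0.84)
   = 1 / (1 + 0.0050119 + 0.14454) = 1/1.1496 = 0.8699

α₁ = 0.870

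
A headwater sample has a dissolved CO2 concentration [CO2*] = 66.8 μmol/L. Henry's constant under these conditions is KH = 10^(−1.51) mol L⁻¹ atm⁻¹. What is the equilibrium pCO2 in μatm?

KH = 10^(−1.51) = 3.090×10^-2 mol L⁻¹ atm⁻¹
pCO2 = [CO2*]/KH = 66.8×10^-6 / 3.090×10^-2 = 2.16×10^-3 atm = 2160 μatm

pCO2 = 2160 μatm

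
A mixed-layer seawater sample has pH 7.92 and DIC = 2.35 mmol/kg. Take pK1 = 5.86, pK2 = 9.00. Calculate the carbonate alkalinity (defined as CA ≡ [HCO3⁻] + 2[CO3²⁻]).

CA = 2.51 mmol/kg

CA = [HCO3⁻] + 2[CO3²⁻] = (α₁ + 2α₂)·DIC
At pH 7.92: [H⁺]/K1 = 10^-2.06 = 0.0087096, K2/[H⁺] = 10^-1.08 = 0.083176
α₁ = 1/(1 + 0.0087096 + 0.083176) = 1/1.0919 = 0.9158; α₂ = α₁·K2/[H⁺] = 0.07618
α₁ + 2α₂ = 1.0682
CA = 1.0682 × 2.35 = 2.51 mmol/kg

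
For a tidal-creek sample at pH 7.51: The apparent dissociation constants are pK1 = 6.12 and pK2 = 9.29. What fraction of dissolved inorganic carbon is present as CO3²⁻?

α₂ = 0.0157

α₂ = 1 / (1 + [H⁺]/K2 + [H⁺]²/(K1K2)) = 1 / (1 + 10^+1.78 + 10^+0.39)
   = 1 / (1 + 60.256 + 2.4547) = 1/63.711 = 0.01570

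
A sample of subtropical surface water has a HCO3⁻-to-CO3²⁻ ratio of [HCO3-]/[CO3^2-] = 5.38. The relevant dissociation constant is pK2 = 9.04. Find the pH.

pH = 8.31

From K2 = [H⁺][CO3^2-]/[HCO3-]:  pH = pK2 − log₁₀([HCO3-]/[CO3^2-])
log₁₀(5.38) = +0.731
pH = 9.04 − (+0.731) = 8.31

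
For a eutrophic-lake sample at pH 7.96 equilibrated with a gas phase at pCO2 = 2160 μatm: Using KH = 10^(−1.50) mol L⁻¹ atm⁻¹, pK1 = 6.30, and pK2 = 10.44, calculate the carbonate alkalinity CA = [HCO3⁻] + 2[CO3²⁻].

[CO2*] = KH · pCO2 = 10^(−1.50) × 2160×10^-6 = 6.831×10^-5 mol/L
α₀ = 1/(1 + K1/[H⁺] + K1K2/[H⁺]²) = 1/(1 + 10^+1.66 + 10^-0.82) = 0.02134
DIC = [CO2*]/α₀ = 6.831×10^-5 / 0.02134 = 3.201 mmol/L
CA = (α₁ + 2α₂)·DIC = (0.9754 + 2×0.003230) × 3.201 = 3.14 mmol/L

CA = 3.14 mmol/L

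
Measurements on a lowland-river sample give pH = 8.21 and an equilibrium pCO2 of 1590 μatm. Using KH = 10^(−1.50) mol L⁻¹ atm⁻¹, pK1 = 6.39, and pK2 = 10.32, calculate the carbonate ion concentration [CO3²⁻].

[CO3²⁻] = 0.0258 mmol/L

[CO2*] = KH · pCO2 = 10^(−1.50) × 1590×10^-6 = 5.028×10^-5 mol/L
α₀ = 1/(1 + K1/[H⁺] + K1K2/[H⁺]²) = 1/(1 + 10^+1.82 + 10^-0.29) = 0.01480
DIC = [CO2*]/α₀ = 5.028×10^-5 / 0.01480 = 3.398 mmol/L
[CO3²⁻] = α₂·DIC; α₂ = 0.007589, so [CO3²⁻] = 0.007589 × 3.398 = 0.0258 mmol/L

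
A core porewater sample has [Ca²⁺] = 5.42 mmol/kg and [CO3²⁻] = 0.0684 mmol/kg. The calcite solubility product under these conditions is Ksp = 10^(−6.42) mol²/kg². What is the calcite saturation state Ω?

Ω = 0.975

Ksp = 10^(−6.42) = 3.802×10^-7
Ω = [Ca²⁺][CO3²⁻]/Ksp = (5.42×10^-3)(0.0684×10^-3) / 3.802×10^-7 = 0.975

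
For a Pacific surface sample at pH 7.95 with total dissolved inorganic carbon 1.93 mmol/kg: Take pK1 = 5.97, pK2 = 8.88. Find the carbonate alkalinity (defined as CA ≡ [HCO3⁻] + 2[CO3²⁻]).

CA = [HCO3⁻] + 2[CO3²⁻] = (α₁ + 2α₂)·DIC
At pH 7.95: [H⁺]/K1 = 10^-1.98 = 0.010471, K2/[H⁺] = 10^-0.93 = 0.11749
α₁ = 1/(1 + 0.010471 + 0.11749) = 1/1.1280 = 0.8866; α₂ = α₁·K2/[H⁺] = 0.1042
α₁ + 2α₂ = 1.0949
CA = 1.0949 × 1.93 = 2.11 mmol/kg

CA = 2.11 mmol/kg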